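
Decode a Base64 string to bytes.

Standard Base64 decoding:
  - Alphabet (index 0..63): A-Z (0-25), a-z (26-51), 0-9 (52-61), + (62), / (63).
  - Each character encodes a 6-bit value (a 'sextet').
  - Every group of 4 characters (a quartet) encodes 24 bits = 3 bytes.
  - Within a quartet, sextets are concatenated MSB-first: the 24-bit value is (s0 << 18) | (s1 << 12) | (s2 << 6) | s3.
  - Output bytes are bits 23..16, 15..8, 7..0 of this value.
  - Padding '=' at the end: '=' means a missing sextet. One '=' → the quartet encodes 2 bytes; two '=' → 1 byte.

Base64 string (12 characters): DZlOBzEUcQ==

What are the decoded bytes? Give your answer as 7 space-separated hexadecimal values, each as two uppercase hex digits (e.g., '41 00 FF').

After char 0 ('D'=3): chars_in_quartet=1 acc=0x3 bytes_emitted=0
After char 1 ('Z'=25): chars_in_quartet=2 acc=0xD9 bytes_emitted=0
After char 2 ('l'=37): chars_in_quartet=3 acc=0x3665 bytes_emitted=0
After char 3 ('O'=14): chars_in_quartet=4 acc=0xD994E -> emit 0D 99 4E, reset; bytes_emitted=3
After char 4 ('B'=1): chars_in_quartet=1 acc=0x1 bytes_emitted=3
After char 5 ('z'=51): chars_in_quartet=2 acc=0x73 bytes_emitted=3
After char 6 ('E'=4): chars_in_quartet=3 acc=0x1CC4 bytes_emitted=3
After char 7 ('U'=20): chars_in_quartet=4 acc=0x73114 -> emit 07 31 14, reset; bytes_emitted=6
After char 8 ('c'=28): chars_in_quartet=1 acc=0x1C bytes_emitted=6
After char 9 ('Q'=16): chars_in_quartet=2 acc=0x710 bytes_emitted=6
Padding '==': partial quartet acc=0x710 -> emit 71; bytes_emitted=7

Answer: 0D 99 4E 07 31 14 71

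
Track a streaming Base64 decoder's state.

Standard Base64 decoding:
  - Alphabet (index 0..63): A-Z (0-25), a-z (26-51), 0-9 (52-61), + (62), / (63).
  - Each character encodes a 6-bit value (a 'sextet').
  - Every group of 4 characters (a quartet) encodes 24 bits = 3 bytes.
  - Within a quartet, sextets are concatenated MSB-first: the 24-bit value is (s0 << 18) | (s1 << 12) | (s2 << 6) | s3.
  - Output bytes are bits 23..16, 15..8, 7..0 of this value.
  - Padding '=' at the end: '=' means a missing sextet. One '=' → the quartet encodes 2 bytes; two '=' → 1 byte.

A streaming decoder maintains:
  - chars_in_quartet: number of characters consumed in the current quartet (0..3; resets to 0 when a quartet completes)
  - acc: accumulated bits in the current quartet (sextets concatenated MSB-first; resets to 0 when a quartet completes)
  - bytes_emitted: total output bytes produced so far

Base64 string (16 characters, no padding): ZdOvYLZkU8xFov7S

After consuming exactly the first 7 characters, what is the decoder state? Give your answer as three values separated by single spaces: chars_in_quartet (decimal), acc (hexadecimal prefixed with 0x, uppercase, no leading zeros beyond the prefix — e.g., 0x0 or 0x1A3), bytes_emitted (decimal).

Answer: 3 0x182D9 3

Derivation:
After char 0 ('Z'=25): chars_in_quartet=1 acc=0x19 bytes_emitted=0
After char 1 ('d'=29): chars_in_quartet=2 acc=0x65D bytes_emitted=0
After char 2 ('O'=14): chars_in_quartet=3 acc=0x1974E bytes_emitted=0
After char 3 ('v'=47): chars_in_quartet=4 acc=0x65D3AF -> emit 65 D3 AF, reset; bytes_emitted=3
After char 4 ('Y'=24): chars_in_quartet=1 acc=0x18 bytes_emitted=3
After char 5 ('L'=11): chars_in_quartet=2 acc=0x60B bytes_emitted=3
After char 6 ('Z'=25): chars_in_quartet=3 acc=0x182D9 bytes_emitted=3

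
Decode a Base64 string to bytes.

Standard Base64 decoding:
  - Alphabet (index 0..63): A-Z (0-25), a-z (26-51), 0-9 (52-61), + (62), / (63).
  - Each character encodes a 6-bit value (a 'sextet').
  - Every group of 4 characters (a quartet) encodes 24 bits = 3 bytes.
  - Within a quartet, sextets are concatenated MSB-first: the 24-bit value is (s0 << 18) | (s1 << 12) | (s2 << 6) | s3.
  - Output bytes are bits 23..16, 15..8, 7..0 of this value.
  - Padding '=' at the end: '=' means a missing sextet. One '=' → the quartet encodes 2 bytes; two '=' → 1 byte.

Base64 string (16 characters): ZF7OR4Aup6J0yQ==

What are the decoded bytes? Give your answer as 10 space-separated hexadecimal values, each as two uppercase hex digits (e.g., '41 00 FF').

Answer: 64 5E CE 47 80 2E A7 A2 74 C9

Derivation:
After char 0 ('Z'=25): chars_in_quartet=1 acc=0x19 bytes_emitted=0
After char 1 ('F'=5): chars_in_quartet=2 acc=0x645 bytes_emitted=0
After char 2 ('7'=59): chars_in_quartet=3 acc=0x1917B bytes_emitted=0
After char 3 ('O'=14): chars_in_quartet=4 acc=0x645ECE -> emit 64 5E CE, reset; bytes_emitted=3
After char 4 ('R'=17): chars_in_quartet=1 acc=0x11 bytes_emitted=3
After char 5 ('4'=56): chars_in_quartet=2 acc=0x478 bytes_emitted=3
After char 6 ('A'=0): chars_in_quartet=3 acc=0x11E00 bytes_emitted=3
After char 7 ('u'=46): chars_in_quartet=4 acc=0x47802E -> emit 47 80 2E, reset; bytes_emitted=6
After char 8 ('p'=41): chars_in_quartet=1 acc=0x29 bytes_emitted=6
After char 9 ('6'=58): chars_in_quartet=2 acc=0xA7A bytes_emitted=6
After char 10 ('J'=9): chars_in_quartet=3 acc=0x29E89 bytes_emitted=6
After char 11 ('0'=52): chars_in_quartet=4 acc=0xA7A274 -> emit A7 A2 74, reset; bytes_emitted=9
After char 12 ('y'=50): chars_in_quartet=1 acc=0x32 bytes_emitted=9
After char 13 ('Q'=16): chars_in_quartet=2 acc=0xC90 bytes_emitted=9
Padding '==': partial quartet acc=0xC90 -> emit C9; bytes_emitted=10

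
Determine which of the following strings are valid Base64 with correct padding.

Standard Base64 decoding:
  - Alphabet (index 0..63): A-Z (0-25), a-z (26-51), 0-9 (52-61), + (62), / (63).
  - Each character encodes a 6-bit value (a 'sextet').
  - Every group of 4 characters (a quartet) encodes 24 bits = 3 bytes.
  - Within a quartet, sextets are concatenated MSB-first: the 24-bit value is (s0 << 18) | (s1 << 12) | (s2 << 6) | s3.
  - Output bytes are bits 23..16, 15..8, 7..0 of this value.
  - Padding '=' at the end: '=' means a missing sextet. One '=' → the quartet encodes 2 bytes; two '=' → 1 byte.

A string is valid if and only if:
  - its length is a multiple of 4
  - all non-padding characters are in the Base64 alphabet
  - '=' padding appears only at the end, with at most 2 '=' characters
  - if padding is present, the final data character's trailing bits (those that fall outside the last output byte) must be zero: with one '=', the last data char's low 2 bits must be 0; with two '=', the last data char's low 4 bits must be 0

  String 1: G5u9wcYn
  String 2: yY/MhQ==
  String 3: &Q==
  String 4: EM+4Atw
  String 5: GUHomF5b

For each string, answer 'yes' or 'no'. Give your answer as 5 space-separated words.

String 1: 'G5u9wcYn' → valid
String 2: 'yY/MhQ==' → valid
String 3: '&Q==' → invalid (bad char(s): ['&'])
String 4: 'EM+4Atw' → invalid (len=7 not mult of 4)
String 5: 'GUHomF5b' → valid

Answer: yes yes no no yes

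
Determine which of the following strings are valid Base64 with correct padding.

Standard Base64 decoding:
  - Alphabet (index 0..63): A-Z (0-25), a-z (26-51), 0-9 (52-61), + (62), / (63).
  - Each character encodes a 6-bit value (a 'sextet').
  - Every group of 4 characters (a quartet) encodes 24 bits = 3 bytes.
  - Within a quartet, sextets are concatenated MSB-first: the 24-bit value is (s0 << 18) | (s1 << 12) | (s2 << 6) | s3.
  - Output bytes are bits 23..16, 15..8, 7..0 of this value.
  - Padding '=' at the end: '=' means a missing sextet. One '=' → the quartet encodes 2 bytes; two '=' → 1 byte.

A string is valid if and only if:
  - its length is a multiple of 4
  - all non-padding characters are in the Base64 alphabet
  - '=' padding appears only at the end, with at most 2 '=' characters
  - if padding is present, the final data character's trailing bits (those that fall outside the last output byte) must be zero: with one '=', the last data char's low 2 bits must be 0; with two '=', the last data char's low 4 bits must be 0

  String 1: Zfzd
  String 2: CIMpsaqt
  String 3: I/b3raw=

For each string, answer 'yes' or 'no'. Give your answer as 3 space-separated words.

String 1: 'Zfzd' → valid
String 2: 'CIMpsaqt' → valid
String 3: 'I/b3raw=' → valid

Answer: yes yes yes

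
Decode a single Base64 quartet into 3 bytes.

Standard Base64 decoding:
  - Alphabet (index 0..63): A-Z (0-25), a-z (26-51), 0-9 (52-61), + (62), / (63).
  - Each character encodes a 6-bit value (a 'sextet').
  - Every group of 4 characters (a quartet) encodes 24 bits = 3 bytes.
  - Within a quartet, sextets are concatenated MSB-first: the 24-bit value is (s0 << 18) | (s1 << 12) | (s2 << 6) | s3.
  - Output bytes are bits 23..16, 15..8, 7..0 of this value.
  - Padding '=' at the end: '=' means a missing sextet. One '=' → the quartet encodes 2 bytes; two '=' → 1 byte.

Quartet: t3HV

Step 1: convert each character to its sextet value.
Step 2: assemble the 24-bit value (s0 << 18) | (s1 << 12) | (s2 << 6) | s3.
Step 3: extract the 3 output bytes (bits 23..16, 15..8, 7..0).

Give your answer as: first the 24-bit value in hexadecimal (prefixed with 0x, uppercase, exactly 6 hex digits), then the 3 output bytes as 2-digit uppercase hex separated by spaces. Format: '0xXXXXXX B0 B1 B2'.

Answer: 0xB771D5 B7 71 D5

Derivation:
Sextets: t=45, 3=55, H=7, V=21
24-bit: (45<<18) | (55<<12) | (7<<6) | 21
      = 0xB40000 | 0x037000 | 0x0001C0 | 0x000015
      = 0xB771D5
Bytes: (v>>16)&0xFF=B7, (v>>8)&0xFF=71, v&0xFF=D5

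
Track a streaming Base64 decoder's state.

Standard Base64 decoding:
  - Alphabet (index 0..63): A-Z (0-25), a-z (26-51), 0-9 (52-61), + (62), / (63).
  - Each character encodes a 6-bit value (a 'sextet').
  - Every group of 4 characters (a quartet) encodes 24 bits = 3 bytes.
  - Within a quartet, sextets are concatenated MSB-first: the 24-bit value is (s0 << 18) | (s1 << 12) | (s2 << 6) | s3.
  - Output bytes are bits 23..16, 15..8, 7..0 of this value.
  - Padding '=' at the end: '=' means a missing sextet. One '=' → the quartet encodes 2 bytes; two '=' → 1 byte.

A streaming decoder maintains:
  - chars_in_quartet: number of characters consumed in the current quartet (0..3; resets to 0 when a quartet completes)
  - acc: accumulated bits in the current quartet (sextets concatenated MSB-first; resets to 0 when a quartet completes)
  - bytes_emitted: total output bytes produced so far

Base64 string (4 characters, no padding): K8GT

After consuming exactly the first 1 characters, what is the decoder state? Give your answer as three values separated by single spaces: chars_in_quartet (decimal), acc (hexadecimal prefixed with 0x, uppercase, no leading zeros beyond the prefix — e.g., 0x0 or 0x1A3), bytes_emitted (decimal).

Answer: 1 0xA 0

Derivation:
After char 0 ('K'=10): chars_in_quartet=1 acc=0xA bytes_emitted=0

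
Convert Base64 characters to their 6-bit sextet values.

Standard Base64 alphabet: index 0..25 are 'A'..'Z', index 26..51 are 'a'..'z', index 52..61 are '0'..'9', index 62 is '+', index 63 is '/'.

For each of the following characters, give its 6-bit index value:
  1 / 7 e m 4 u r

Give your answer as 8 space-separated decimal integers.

'1': 0..9 range, 52 + ord('1') − ord('0') = 53
'/': index 63
'7': 0..9 range, 52 + ord('7') − ord('0') = 59
'e': a..z range, 26 + ord('e') − ord('a') = 30
'm': a..z range, 26 + ord('m') − ord('a') = 38
'4': 0..9 range, 52 + ord('4') − ord('0') = 56
'u': a..z range, 26 + ord('u') − ord('a') = 46
'r': a..z range, 26 + ord('r') − ord('a') = 43

Answer: 53 63 59 30 38 56 46 43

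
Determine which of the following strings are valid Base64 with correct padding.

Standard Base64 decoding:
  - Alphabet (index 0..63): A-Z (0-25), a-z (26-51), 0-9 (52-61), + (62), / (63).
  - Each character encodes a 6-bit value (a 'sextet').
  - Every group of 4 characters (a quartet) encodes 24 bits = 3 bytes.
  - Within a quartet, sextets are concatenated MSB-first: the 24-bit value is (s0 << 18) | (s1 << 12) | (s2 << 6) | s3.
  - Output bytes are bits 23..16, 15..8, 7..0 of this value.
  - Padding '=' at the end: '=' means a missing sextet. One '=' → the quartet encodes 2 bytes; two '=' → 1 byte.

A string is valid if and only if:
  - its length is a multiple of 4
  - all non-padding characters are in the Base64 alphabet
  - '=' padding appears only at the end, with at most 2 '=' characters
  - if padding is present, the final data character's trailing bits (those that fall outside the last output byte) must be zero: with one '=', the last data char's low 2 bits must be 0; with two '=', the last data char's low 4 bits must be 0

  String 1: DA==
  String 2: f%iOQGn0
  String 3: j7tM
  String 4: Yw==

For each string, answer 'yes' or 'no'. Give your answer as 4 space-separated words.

Answer: yes no yes yes

Derivation:
String 1: 'DA==' → valid
String 2: 'f%iOQGn0' → invalid (bad char(s): ['%'])
String 3: 'j7tM' → valid
String 4: 'Yw==' → valid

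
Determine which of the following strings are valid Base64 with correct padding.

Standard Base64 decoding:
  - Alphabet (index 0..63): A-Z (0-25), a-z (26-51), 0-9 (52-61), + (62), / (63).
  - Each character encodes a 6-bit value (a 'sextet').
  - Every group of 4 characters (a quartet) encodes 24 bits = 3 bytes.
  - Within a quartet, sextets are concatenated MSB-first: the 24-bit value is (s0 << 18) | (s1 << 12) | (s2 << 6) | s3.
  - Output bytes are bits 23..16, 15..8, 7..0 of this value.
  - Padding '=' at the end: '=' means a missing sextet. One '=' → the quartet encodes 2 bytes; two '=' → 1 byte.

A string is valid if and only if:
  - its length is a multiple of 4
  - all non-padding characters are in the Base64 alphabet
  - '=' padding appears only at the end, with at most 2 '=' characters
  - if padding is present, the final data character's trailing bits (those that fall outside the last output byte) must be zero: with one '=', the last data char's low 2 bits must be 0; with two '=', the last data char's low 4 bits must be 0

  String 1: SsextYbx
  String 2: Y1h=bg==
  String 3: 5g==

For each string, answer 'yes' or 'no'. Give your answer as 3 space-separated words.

Answer: yes no yes

Derivation:
String 1: 'SsextYbx' → valid
String 2: 'Y1h=bg==' → invalid (bad char(s): ['=']; '=' in middle)
String 3: '5g==' → valid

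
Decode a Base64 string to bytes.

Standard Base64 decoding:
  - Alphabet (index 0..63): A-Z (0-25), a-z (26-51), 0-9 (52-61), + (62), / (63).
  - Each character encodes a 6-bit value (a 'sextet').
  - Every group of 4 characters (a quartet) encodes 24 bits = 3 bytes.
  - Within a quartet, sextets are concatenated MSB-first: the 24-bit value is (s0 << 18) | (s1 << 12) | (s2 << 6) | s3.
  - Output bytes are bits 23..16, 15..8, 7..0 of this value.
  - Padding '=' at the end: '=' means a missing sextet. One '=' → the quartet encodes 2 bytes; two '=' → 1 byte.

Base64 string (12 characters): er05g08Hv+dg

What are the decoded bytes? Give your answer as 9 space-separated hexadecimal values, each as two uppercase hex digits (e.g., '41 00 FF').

Answer: 7A BD 39 83 4F 07 BF E7 60

Derivation:
After char 0 ('e'=30): chars_in_quartet=1 acc=0x1E bytes_emitted=0
After char 1 ('r'=43): chars_in_quartet=2 acc=0x7AB bytes_emitted=0
After char 2 ('0'=52): chars_in_quartet=3 acc=0x1EAF4 bytes_emitted=0
After char 3 ('5'=57): chars_in_quartet=4 acc=0x7ABD39 -> emit 7A BD 39, reset; bytes_emitted=3
After char 4 ('g'=32): chars_in_quartet=1 acc=0x20 bytes_emitted=3
After char 5 ('0'=52): chars_in_quartet=2 acc=0x834 bytes_emitted=3
After char 6 ('8'=60): chars_in_quartet=3 acc=0x20D3C bytes_emitted=3
After char 7 ('H'=7): chars_in_quartet=4 acc=0x834F07 -> emit 83 4F 07, reset; bytes_emitted=6
After char 8 ('v'=47): chars_in_quartet=1 acc=0x2F bytes_emitted=6
After char 9 ('+'=62): chars_in_quartet=2 acc=0xBFE bytes_emitted=6
After char 10 ('d'=29): chars_in_quartet=3 acc=0x2FF9D bytes_emitted=6
After char 11 ('g'=32): chars_in_quartet=4 acc=0xBFE760 -> emit BF E7 60, reset; bytes_emitted=9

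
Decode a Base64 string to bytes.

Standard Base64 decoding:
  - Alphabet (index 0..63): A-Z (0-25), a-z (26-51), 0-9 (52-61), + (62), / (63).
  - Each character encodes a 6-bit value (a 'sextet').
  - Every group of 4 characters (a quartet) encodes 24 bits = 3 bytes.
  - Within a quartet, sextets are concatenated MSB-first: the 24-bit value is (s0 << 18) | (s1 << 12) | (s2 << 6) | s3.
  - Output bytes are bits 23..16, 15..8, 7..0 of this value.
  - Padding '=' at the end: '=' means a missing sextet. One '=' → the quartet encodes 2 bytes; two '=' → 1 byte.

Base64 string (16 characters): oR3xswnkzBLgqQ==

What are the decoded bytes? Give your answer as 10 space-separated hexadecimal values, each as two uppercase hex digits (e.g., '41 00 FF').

Answer: A1 1D F1 B3 09 E4 CC 12 E0 A9

Derivation:
After char 0 ('o'=40): chars_in_quartet=1 acc=0x28 bytes_emitted=0
After char 1 ('R'=17): chars_in_quartet=2 acc=0xA11 bytes_emitted=0
After char 2 ('3'=55): chars_in_quartet=3 acc=0x28477 bytes_emitted=0
After char 3 ('x'=49): chars_in_quartet=4 acc=0xA11DF1 -> emit A1 1D F1, reset; bytes_emitted=3
After char 4 ('s'=44): chars_in_quartet=1 acc=0x2C bytes_emitted=3
After char 5 ('w'=48): chars_in_quartet=2 acc=0xB30 bytes_emitted=3
After char 6 ('n'=39): chars_in_quartet=3 acc=0x2CC27 bytes_emitted=3
After char 7 ('k'=36): chars_in_quartet=4 acc=0xB309E4 -> emit B3 09 E4, reset; bytes_emitted=6
After char 8 ('z'=51): chars_in_quartet=1 acc=0x33 bytes_emitted=6
After char 9 ('B'=1): chars_in_quartet=2 acc=0xCC1 bytes_emitted=6
After char 10 ('L'=11): chars_in_quartet=3 acc=0x3304B bytes_emitted=6
After char 11 ('g'=32): chars_in_quartet=4 acc=0xCC12E0 -> emit CC 12 E0, reset; bytes_emitted=9
After char 12 ('q'=42): chars_in_quartet=1 acc=0x2A bytes_emitted=9
After char 13 ('Q'=16): chars_in_quartet=2 acc=0xA90 bytes_emitted=9
Padding '==': partial quartet acc=0xA90 -> emit A9; bytes_emitted=10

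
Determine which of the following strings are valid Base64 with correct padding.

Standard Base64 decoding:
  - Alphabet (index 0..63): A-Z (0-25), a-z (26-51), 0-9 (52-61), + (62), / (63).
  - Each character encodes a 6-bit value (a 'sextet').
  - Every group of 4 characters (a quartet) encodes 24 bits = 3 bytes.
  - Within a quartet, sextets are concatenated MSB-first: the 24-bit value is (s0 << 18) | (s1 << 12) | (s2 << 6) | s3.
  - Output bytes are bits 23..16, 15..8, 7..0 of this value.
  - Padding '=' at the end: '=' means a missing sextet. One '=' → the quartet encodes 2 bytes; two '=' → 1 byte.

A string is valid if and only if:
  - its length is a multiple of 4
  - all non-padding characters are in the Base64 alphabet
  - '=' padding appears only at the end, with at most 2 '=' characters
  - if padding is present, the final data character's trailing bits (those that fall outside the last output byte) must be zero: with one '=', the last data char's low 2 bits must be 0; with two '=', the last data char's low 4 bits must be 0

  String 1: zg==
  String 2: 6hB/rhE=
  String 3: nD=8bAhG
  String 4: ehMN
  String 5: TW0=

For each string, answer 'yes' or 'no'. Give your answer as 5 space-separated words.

Answer: yes yes no yes yes

Derivation:
String 1: 'zg==' → valid
String 2: '6hB/rhE=' → valid
String 3: 'nD=8bAhG' → invalid (bad char(s): ['=']; '=' in middle)
String 4: 'ehMN' → valid
String 5: 'TW0=' → valid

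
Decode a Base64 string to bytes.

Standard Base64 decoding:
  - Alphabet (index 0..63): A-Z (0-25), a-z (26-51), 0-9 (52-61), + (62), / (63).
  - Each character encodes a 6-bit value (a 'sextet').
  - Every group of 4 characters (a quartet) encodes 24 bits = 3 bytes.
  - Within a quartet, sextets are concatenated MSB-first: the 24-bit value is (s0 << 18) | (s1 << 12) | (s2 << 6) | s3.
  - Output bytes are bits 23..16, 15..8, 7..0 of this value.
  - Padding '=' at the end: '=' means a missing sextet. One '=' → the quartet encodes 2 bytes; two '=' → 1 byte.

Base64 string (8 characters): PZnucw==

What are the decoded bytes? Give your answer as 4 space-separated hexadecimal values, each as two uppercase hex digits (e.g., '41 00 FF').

After char 0 ('P'=15): chars_in_quartet=1 acc=0xF bytes_emitted=0
After char 1 ('Z'=25): chars_in_quartet=2 acc=0x3D9 bytes_emitted=0
After char 2 ('n'=39): chars_in_quartet=3 acc=0xF667 bytes_emitted=0
After char 3 ('u'=46): chars_in_quartet=4 acc=0x3D99EE -> emit 3D 99 EE, reset; bytes_emitted=3
After char 4 ('c'=28): chars_in_quartet=1 acc=0x1C bytes_emitted=3
After char 5 ('w'=48): chars_in_quartet=2 acc=0x730 bytes_emitted=3
Padding '==': partial quartet acc=0x730 -> emit 73; bytes_emitted=4

Answer: 3D 99 EE 73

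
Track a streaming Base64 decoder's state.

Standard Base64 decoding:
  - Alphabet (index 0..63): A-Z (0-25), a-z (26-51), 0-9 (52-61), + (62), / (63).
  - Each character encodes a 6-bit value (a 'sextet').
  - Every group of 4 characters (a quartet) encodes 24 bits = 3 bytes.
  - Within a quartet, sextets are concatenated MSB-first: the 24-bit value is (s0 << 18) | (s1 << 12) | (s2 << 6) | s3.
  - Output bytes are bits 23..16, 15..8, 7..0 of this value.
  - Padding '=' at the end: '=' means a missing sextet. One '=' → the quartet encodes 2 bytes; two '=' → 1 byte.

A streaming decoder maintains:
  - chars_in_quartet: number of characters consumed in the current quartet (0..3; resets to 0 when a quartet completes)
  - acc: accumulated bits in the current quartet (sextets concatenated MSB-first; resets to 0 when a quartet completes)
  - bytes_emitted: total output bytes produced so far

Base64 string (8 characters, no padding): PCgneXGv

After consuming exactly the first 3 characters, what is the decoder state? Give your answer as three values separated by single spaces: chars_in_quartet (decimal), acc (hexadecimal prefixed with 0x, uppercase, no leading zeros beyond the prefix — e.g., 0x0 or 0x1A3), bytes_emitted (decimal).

Answer: 3 0xF0A0 0

Derivation:
After char 0 ('P'=15): chars_in_quartet=1 acc=0xF bytes_emitted=0
After char 1 ('C'=2): chars_in_quartet=2 acc=0x3C2 bytes_emitted=0
After char 2 ('g'=32): chars_in_quartet=3 acc=0xF0A0 bytes_emitted=0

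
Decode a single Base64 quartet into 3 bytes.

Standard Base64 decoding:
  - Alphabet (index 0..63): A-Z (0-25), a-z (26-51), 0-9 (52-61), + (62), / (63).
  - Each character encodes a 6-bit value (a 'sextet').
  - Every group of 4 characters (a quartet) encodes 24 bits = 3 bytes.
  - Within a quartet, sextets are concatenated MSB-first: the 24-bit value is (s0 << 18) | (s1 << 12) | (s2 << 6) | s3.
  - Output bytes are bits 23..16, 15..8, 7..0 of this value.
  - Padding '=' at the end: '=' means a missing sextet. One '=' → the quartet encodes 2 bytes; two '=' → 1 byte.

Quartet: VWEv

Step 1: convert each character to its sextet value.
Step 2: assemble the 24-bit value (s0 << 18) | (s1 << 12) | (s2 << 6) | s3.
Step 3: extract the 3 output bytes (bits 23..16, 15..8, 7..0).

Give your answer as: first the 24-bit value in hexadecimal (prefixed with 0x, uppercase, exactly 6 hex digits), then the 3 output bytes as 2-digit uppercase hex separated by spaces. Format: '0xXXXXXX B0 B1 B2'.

Sextets: V=21, W=22, E=4, v=47
24-bit: (21<<18) | (22<<12) | (4<<6) | 47
      = 0x540000 | 0x016000 | 0x000100 | 0x00002F
      = 0x55612F
Bytes: (v>>16)&0xFF=55, (v>>8)&0xFF=61, v&0xFF=2F

Answer: 0x55612F 55 61 2F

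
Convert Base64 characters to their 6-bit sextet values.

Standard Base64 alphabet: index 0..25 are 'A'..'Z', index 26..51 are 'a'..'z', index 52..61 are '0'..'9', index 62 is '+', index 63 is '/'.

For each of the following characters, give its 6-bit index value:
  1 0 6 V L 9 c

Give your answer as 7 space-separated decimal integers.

'1': 0..9 range, 52 + ord('1') − ord('0') = 53
'0': 0..9 range, 52 + ord('0') − ord('0') = 52
'6': 0..9 range, 52 + ord('6') − ord('0') = 58
'V': A..Z range, ord('V') − ord('A') = 21
'L': A..Z range, ord('L') − ord('A') = 11
'9': 0..9 range, 52 + ord('9') − ord('0') = 61
'c': a..z range, 26 + ord('c') − ord('a') = 28

Answer: 53 52 58 21 11 61 28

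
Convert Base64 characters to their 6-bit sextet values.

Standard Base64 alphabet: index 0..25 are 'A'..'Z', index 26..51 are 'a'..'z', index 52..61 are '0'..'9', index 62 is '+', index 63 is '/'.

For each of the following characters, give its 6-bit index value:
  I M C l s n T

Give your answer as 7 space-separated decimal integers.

Answer: 8 12 2 37 44 39 19

Derivation:
'I': A..Z range, ord('I') − ord('A') = 8
'M': A..Z range, ord('M') − ord('A') = 12
'C': A..Z range, ord('C') − ord('A') = 2
'l': a..z range, 26 + ord('l') − ord('a') = 37
's': a..z range, 26 + ord('s') − ord('a') = 44
'n': a..z range, 26 + ord('n') − ord('a') = 39
'T': A..Z range, ord('T') − ord('A') = 19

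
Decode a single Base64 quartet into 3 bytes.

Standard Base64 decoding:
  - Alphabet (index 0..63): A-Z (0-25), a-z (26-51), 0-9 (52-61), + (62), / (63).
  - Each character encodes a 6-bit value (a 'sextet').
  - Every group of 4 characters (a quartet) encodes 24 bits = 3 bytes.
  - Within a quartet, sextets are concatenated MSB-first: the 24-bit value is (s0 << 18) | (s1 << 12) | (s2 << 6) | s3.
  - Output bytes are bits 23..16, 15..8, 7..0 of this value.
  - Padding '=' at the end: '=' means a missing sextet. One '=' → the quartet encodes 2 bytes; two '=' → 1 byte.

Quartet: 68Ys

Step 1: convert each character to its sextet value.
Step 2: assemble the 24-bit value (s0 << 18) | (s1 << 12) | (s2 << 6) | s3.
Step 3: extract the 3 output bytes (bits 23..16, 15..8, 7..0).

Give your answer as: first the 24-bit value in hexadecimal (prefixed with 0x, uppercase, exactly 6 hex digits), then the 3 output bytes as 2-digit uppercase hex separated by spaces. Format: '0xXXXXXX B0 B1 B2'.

Sextets: 6=58, 8=60, Y=24, s=44
24-bit: (58<<18) | (60<<12) | (24<<6) | 44
      = 0xE80000 | 0x03C000 | 0x000600 | 0x00002C
      = 0xEBC62C
Bytes: (v>>16)&0xFF=EB, (v>>8)&0xFF=C6, v&0xFF=2C

Answer: 0xEBC62C EB C6 2C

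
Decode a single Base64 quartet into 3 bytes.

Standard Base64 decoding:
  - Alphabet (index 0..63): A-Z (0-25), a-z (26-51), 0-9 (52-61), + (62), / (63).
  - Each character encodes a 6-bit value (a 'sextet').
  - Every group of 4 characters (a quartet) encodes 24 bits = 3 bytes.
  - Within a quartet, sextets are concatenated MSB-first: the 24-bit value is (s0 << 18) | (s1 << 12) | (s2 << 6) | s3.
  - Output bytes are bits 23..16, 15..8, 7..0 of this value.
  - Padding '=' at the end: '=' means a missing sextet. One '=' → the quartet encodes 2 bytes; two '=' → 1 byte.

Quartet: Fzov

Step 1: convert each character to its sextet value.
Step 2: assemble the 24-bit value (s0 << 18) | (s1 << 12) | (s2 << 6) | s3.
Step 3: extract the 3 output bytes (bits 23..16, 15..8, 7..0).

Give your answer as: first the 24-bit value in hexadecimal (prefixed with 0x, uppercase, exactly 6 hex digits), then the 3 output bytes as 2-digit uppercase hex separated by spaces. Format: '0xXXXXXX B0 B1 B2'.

Answer: 0x173A2F 17 3A 2F

Derivation:
Sextets: F=5, z=51, o=40, v=47
24-bit: (5<<18) | (51<<12) | (40<<6) | 47
      = 0x140000 | 0x033000 | 0x000A00 | 0x00002F
      = 0x173A2F
Bytes: (v>>16)&0xFF=17, (v>>8)&0xFF=3A, v&0xFF=2F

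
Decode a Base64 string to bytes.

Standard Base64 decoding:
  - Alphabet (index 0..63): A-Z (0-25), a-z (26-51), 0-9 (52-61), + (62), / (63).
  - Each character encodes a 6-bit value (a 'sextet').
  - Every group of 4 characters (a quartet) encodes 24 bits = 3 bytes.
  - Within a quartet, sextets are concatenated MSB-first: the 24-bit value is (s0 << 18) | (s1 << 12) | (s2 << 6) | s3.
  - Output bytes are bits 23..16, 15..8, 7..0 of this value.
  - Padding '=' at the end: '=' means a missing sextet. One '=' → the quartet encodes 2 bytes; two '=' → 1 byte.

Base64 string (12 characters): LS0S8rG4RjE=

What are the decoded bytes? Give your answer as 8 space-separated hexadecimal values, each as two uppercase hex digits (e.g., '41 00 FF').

After char 0 ('L'=11): chars_in_quartet=1 acc=0xB bytes_emitted=0
After char 1 ('S'=18): chars_in_quartet=2 acc=0x2D2 bytes_emitted=0
After char 2 ('0'=52): chars_in_quartet=3 acc=0xB4B4 bytes_emitted=0
After char 3 ('S'=18): chars_in_quartet=4 acc=0x2D2D12 -> emit 2D 2D 12, reset; bytes_emitted=3
After char 4 ('8'=60): chars_in_quartet=1 acc=0x3C bytes_emitted=3
After char 5 ('r'=43): chars_in_quartet=2 acc=0xF2B bytes_emitted=3
After char 6 ('G'=6): chars_in_quartet=3 acc=0x3CAC6 bytes_emitted=3
After char 7 ('4'=56): chars_in_quartet=4 acc=0xF2B1B8 -> emit F2 B1 B8, reset; bytes_emitted=6
After char 8 ('R'=17): chars_in_quartet=1 acc=0x11 bytes_emitted=6
After char 9 ('j'=35): chars_in_quartet=2 acc=0x463 bytes_emitted=6
After char 10 ('E'=4): chars_in_quartet=3 acc=0x118C4 bytes_emitted=6
Padding '=': partial quartet acc=0x118C4 -> emit 46 31; bytes_emitted=8

Answer: 2D 2D 12 F2 B1 B8 46 31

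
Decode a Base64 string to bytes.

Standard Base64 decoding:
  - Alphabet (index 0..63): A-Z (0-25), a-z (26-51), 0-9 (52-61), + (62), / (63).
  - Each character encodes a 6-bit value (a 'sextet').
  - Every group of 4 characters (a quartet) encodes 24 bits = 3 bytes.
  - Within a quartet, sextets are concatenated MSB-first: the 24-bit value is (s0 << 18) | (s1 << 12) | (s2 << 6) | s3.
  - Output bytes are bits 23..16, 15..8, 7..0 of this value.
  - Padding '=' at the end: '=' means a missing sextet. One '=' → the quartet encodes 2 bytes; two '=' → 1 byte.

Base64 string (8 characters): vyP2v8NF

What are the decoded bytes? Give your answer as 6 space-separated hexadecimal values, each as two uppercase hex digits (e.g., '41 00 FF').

Answer: BF 23 F6 BF C3 45

Derivation:
After char 0 ('v'=47): chars_in_quartet=1 acc=0x2F bytes_emitted=0
After char 1 ('y'=50): chars_in_quartet=2 acc=0xBF2 bytes_emitted=0
After char 2 ('P'=15): chars_in_quartet=3 acc=0x2FC8F bytes_emitted=0
After char 3 ('2'=54): chars_in_quartet=4 acc=0xBF23F6 -> emit BF 23 F6, reset; bytes_emitted=3
After char 4 ('v'=47): chars_in_quartet=1 acc=0x2F bytes_emitted=3
After char 5 ('8'=60): chars_in_quartet=2 acc=0xBFC bytes_emitted=3
After char 6 ('N'=13): chars_in_quartet=3 acc=0x2FF0D bytes_emitted=3
After char 7 ('F'=5): chars_in_quartet=4 acc=0xBFC345 -> emit BF C3 45, reset; bytes_emitted=6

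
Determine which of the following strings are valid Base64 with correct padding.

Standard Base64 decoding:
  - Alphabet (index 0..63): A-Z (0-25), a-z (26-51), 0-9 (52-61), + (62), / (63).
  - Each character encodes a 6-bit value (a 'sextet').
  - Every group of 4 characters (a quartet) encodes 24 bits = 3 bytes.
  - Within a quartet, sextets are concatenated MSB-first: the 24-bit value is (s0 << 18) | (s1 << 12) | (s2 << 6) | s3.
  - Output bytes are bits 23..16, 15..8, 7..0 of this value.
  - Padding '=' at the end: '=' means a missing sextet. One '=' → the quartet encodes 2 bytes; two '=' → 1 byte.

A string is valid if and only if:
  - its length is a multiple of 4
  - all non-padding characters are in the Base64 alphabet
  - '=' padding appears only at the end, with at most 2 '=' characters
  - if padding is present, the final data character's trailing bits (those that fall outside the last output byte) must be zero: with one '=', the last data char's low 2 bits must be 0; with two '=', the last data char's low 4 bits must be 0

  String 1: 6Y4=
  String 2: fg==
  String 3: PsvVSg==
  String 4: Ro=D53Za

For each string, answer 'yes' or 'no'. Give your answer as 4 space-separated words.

Answer: yes yes yes no

Derivation:
String 1: '6Y4=' → valid
String 2: 'fg==' → valid
String 3: 'PsvVSg==' → valid
String 4: 'Ro=D53Za' → invalid (bad char(s): ['=']; '=' in middle)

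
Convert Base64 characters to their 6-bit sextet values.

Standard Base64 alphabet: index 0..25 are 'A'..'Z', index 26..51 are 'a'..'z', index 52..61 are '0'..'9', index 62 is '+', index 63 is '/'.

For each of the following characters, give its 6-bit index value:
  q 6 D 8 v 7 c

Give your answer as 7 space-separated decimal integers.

Answer: 42 58 3 60 47 59 28

Derivation:
'q': a..z range, 26 + ord('q') − ord('a') = 42
'6': 0..9 range, 52 + ord('6') − ord('0') = 58
'D': A..Z range, ord('D') − ord('A') = 3
'8': 0..9 range, 52 + ord('8') − ord('0') = 60
'v': a..z range, 26 + ord('v') − ord('a') = 47
'7': 0..9 range, 52 + ord('7') − ord('0') = 59
'c': a..z range, 26 + ord('c') − ord('a') = 28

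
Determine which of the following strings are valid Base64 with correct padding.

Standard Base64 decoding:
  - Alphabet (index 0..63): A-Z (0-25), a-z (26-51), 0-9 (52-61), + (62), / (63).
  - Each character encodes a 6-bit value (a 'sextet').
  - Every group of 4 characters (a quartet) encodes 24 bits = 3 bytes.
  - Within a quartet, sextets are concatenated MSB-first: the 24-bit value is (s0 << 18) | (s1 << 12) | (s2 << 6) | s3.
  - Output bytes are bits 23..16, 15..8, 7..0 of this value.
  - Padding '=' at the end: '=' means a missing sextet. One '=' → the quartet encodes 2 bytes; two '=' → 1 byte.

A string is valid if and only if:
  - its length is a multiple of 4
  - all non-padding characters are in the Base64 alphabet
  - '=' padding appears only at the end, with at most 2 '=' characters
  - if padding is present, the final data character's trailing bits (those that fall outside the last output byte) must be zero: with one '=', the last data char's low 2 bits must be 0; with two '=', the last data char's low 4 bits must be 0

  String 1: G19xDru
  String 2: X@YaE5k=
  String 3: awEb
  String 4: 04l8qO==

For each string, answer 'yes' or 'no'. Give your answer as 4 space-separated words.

String 1: 'G19xDru' → invalid (len=7 not mult of 4)
String 2: 'X@YaE5k=' → invalid (bad char(s): ['@'])
String 3: 'awEb' → valid
String 4: '04l8qO==' → invalid (bad trailing bits)

Answer: no no yes no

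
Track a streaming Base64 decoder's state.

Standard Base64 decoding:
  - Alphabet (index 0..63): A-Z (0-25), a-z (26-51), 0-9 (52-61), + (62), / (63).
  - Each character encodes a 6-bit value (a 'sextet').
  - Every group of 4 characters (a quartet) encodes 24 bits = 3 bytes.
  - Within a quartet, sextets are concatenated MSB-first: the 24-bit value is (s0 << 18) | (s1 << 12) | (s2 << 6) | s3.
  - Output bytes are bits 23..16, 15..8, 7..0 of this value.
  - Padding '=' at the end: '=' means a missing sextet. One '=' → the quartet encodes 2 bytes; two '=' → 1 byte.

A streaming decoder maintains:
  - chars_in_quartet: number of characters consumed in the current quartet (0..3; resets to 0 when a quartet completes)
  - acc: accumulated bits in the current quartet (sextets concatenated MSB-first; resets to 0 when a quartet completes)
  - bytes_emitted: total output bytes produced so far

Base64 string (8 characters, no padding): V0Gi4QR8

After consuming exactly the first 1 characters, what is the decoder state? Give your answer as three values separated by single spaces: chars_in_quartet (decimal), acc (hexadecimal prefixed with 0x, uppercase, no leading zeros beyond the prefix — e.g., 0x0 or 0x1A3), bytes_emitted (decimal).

Answer: 1 0x15 0

Derivation:
After char 0 ('V'=21): chars_in_quartet=1 acc=0x15 bytes_emitted=0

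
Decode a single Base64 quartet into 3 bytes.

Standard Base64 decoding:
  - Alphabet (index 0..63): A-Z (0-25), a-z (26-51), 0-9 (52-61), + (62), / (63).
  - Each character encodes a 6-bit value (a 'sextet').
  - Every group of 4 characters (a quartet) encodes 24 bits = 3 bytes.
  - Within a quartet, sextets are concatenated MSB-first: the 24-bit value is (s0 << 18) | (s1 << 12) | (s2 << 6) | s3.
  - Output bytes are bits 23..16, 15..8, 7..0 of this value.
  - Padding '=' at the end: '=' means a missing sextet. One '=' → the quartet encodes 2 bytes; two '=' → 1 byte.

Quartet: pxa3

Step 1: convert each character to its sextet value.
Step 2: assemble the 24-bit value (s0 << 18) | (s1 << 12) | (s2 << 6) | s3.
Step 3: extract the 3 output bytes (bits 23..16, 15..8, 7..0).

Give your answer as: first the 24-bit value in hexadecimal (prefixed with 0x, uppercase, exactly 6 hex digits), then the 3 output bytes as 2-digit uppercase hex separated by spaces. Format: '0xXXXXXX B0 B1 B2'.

Answer: 0xA716B7 A7 16 B7

Derivation:
Sextets: p=41, x=49, a=26, 3=55
24-bit: (41<<18) | (49<<12) | (26<<6) | 55
      = 0xA40000 | 0x031000 | 0x000680 | 0x000037
      = 0xA716B7
Bytes: (v>>16)&0xFF=A7, (v>>8)&0xFF=16, v&0xFF=B7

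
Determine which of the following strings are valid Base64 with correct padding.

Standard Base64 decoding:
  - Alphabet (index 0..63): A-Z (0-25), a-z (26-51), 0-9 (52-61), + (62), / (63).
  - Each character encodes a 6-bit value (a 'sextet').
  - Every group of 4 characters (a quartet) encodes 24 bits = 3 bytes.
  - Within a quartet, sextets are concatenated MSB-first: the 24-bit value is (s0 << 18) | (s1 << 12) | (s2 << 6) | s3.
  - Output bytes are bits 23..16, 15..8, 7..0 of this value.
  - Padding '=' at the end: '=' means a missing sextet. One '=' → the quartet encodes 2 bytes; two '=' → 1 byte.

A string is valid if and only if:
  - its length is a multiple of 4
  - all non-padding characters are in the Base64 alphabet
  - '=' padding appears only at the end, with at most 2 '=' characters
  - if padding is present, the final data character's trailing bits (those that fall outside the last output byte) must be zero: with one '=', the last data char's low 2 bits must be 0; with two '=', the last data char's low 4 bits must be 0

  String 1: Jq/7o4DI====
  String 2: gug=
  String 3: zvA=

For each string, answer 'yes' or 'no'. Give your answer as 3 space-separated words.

Answer: no yes yes

Derivation:
String 1: 'Jq/7o4DI====' → invalid (4 pad chars (max 2))
String 2: 'gug=' → valid
String 3: 'zvA=' → valid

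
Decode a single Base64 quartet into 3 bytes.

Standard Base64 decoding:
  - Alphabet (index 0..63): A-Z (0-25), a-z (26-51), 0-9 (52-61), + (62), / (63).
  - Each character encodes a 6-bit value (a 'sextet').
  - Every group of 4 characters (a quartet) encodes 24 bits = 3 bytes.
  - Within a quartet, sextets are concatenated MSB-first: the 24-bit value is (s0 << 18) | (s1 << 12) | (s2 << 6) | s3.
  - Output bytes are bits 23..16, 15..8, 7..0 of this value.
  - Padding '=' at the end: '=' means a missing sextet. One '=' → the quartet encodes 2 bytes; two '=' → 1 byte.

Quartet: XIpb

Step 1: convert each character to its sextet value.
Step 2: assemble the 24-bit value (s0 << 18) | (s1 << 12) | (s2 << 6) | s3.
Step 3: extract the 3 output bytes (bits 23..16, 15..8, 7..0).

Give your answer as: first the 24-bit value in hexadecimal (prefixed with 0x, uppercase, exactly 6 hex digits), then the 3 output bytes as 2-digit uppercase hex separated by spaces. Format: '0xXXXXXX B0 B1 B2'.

Answer: 0x5C8A5B 5C 8A 5B

Derivation:
Sextets: X=23, I=8, p=41, b=27
24-bit: (23<<18) | (8<<12) | (41<<6) | 27
      = 0x5C0000 | 0x008000 | 0x000A40 | 0x00001B
      = 0x5C8A5B
Bytes: (v>>16)&0xFF=5C, (v>>8)&0xFF=8A, v&0xFF=5B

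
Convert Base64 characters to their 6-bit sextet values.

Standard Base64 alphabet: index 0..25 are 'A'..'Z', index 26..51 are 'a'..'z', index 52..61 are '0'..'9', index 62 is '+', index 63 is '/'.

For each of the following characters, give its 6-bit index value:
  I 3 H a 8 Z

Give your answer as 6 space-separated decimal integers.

'I': A..Z range, ord('I') − ord('A') = 8
'3': 0..9 range, 52 + ord('3') − ord('0') = 55
'H': A..Z range, ord('H') − ord('A') = 7
'a': a..z range, 26 + ord('a') − ord('a') = 26
'8': 0..9 range, 52 + ord('8') − ord('0') = 60
'Z': A..Z range, ord('Z') − ord('A') = 25

Answer: 8 55 7 26 60 25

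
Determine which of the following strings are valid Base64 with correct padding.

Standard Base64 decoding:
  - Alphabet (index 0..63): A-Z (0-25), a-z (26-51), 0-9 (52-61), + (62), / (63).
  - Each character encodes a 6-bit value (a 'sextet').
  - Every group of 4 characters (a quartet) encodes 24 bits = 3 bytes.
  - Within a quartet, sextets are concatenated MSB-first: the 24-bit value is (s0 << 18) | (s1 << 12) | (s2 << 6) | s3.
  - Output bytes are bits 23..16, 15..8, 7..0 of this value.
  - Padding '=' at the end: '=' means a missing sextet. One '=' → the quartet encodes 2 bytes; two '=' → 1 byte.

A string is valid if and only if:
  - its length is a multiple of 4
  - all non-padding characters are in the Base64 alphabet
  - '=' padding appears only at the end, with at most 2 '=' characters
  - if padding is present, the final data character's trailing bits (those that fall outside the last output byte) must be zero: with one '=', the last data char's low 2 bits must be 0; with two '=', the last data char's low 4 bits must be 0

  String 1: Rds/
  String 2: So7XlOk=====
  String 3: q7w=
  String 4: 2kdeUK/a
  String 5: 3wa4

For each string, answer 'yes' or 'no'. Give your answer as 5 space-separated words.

Answer: yes no yes yes yes

Derivation:
String 1: 'Rds/' → valid
String 2: 'So7XlOk=====' → invalid (5 pad chars (max 2))
String 3: 'q7w=' → valid
String 4: '2kdeUK/a' → valid
String 5: '3wa4' → valid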